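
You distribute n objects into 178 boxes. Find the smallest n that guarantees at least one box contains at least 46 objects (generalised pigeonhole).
n = (46 − 1)·178 + 1 = 8011

By the generalised pigeonhole principle, to guarantee some box contains ≥ r objects we need more than (r − 1) · k objects total. Threshold: n = (r − 1) · k + 1. With r = 46 and k = 178: n = 45 · 178 + 1 = 8010 + 1 = 8011. For n = 8010 = 45 · 178, we can put exactly 45 objects in every box, avoiding 46 in any single one — so 8011 is tight.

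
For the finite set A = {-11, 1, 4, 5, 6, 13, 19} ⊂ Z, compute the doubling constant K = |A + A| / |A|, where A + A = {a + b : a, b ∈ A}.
K = |A + A| / |A| = 25/7

Enumerate A + A = {a + b : a, b ∈ A}. With |A| = 7, there are |A|^2 = 49 ordered sum pairs; collecting distinct values, A + A = {-22, -10, -7, -6, -5, 2, 5, 6, 7, 8, 9, 10, 11, 12, 14, 17, 18, 19, 20, 23, 24, 25, 26, 32, 38}, so |A + A| = 25. Thus K = 25/7. For comparison, the minimum possible |A + A| over all 7-element sets is 2·7 − 1 = 13 (so min K = 13/7), attained only by arithmetic progressions.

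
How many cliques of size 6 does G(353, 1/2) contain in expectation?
E[# K_6] = C(353, 6) · (1/2)^C(6, 2) = 2574925713360 / 2^15 = 160932857085/2048 ≈ 78580496.623535

For each 6-subset S of vertices (there are C(353, 6) = 2574925713360 such S), let X_S = 1 if S induces a K_6 (all C(6, 2) = 15 edges present). Then P(X_S = 1) = (1/2)^15 = 1/32768. By linearity of expectation, E[# K_6] = C(353, 6) · (1/2)^15 = 2574925713360 / 32768 = 160932857085/2048 ≈ 78580496.623535.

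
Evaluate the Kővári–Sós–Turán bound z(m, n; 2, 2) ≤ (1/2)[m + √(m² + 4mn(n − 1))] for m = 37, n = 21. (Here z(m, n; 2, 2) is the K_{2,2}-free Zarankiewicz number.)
z(37, 21; 2, 2) ≤ (1/2)[37 + √(37² + 4·37·21·20)] = (1/2)[37 + √63529] = 144.5248

Kővári–Sós–Turán: let r_1, ..., r_37 be the row sums and z = Σ r_i the total number of 1s. Each pair of columns can share at most one row with both entries 1 (else a 2×2 all-ones block appears), so Σ_i C(r_i, 2) ≤ C(21, 2) = 210. By convexity Σ_i C(r_i, 2) ≥ 37·C(z/37, 2) = z(z − 37)/(2·37), giving z² − 37z − 37·21·20 ≤ 0 and hence z ≤ (1/2)[37 + √(1369 + 4·15540)] = (1/2)[37 + √63529] ≈ (1/2)(37 + 252.0496) = 144.5248.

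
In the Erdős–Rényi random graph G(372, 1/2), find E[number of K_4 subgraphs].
E[# K_4] = C(372, 4) · (1/2)^C(4, 2) = 785115765 / 2^6 = 12267433.828125

For each 4-subset S of vertices (there are C(372, 4) = 785115765 such S), let X_S = 1 if S induces a K_4 (all C(4, 2) = 6 edges present). Then P(X_S = 1) = (1/2)^6 = 1/64. By linearity of expectation, E[# K_4] = C(372, 4) · (1/2)^6 = 785115765 / 64 = 12267433.828125.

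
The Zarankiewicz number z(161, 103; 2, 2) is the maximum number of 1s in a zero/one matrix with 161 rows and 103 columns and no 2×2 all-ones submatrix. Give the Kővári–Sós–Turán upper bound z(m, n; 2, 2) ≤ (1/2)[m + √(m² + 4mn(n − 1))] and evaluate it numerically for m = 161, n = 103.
z(161, 103; 2, 2) ≤ (1/2)[161 + √(161² + 4·161·103·102)] = (1/2)[161 + √6791785] = 1383.5527

Kővári–Sós–Turán: let r_1, ..., r_161 be the row sums and z = Σ r_i the total number of 1s. Each pair of columns can share at most one row with both entries 1 (else a 2×2 all-ones block appears), so Σ_i C(r_i, 2) ≤ C(103, 2) = 5253. By convexity Σ_i C(r_i, 2) ≥ 161·C(z/161, 2) = z(z − 161)/(2·161), giving z² − 161z − 161·103·102 ≤ 0 and hence z ≤ (1/2)[161 + √(25921 + 4·1691466)] = (1/2)[161 + √6791785] ≈ (1/2)(161 + 2606.1053) = 1383.5527.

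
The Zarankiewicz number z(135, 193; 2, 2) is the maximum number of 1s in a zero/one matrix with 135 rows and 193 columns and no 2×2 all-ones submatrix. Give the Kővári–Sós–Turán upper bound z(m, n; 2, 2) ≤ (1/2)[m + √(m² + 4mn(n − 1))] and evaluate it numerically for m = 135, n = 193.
z(135, 193; 2, 2) ≤ (1/2)[135 + √(135² + 4·135·193·192)] = (1/2)[135 + √20028465] = 2305.1587

Kővári–Sós–Turán: let r_1, ..., r_135 be the row sums and z = Σ r_i the total number of 1s. Each pair of columns can share at most one row with both entries 1 (else a 2×2 all-ones block appears), so Σ_i C(r_i, 2) ≤ C(193, 2) = 18528. By convexity Σ_i C(r_i, 2) ≥ 135·C(z/135, 2) = z(z − 135)/(2·135), giving z² − 135z − 135·193·192 ≤ 0 and hence z ≤ (1/2)[135 + √(18225 + 4·5002560)] = (1/2)[135 + √20028465] ≈ (1/2)(135 + 4475.3173) = 2305.1587.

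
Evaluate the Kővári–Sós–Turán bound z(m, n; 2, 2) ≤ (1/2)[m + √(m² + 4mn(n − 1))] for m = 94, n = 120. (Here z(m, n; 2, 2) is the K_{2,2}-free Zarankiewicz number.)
z(94, 120; 2, 2) ≤ (1/2)[94 + √(94² + 4·94·120·119)] = (1/2)[94 + √5378116] = 1206.5383

Kővári–Sós–Turán: let r_1, ..., r_94 be the row sums and z = Σ r_i the total number of 1s. Each pair of columns can share at most one row with both entries 1 (else a 2×2 all-ones block appears), so Σ_i C(r_i, 2) ≤ C(120, 2) = 7140. By convexity Σ_i C(r_i, 2) ≥ 94·C(z/94, 2) = z(z − 94)/(2·94), giving z² − 94z − 94·120·119 ≤ 0 and hence z ≤ (1/2)[94 + √(8836 + 4·1342320)] = (1/2)[94 + √5378116] ≈ (1/2)(94 + 2319.0765) = 1206.5383.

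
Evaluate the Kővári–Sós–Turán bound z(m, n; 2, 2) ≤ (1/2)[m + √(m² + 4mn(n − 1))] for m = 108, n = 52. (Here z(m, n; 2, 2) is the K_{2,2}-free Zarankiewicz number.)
z(108, 52; 2, 2) ≤ (1/2)[108 + √(108² + 4·108·52·51)] = (1/2)[108 + √1157328] = 591.8959

Kővári–Sós–Turán: let r_1, ..., r_108 be the row sums and z = Σ r_i the total number of 1s. Each pair of columns can share at most one row with both entries 1 (else a 2×2 all-ones block appears), so Σ_i C(r_i, 2) ≤ C(52, 2) = 1326. By convexity Σ_i C(r_i, 2) ≥ 108·C(z/108, 2) = z(z − 108)/(2·108), giving z² − 108z − 108·52·51 ≤ 0 and hence z ≤ (1/2)[108 + √(11664 + 4·286416)] = (1/2)[108 + √1157328] ≈ (1/2)(108 + 1075.7918) = 591.8959.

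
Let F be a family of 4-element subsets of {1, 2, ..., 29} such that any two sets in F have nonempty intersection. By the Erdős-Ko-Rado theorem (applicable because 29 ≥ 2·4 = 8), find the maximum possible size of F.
max |F| = C(28, 3) = 3276

Erdős-Ko-Rado (1961): when n ≥ 2k, max |F| = C(n−1, k−1). The bound is attained by the star {A : i ∈ A} for any fixed i ∈ [n]. Here C(29−1, 4−1) = C(28, 3) = 3276.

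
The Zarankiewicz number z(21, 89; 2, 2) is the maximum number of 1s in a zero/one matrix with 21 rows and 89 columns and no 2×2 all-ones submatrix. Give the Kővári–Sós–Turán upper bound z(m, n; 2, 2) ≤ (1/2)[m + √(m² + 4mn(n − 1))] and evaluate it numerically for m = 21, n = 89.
z(21, 89; 2, 2) ≤ (1/2)[21 + √(21² + 4·21·89·88)] = (1/2)[21 + √658329] = 416.1874

Kővári–Sós–Turán: let r_1, ..., r_21 be the row sums and z = Σ r_i the total number of 1s. Each pair of columns can share at most one row with both entries 1 (else a 2×2 all-ones block appears), so Σ_i C(r_i, 2) ≤ C(89, 2) = 3916. By convexity Σ_i C(r_i, 2) ≥ 21·C(z/21, 2) = z(z − 21)/(2·21), giving z² − 21z − 21·89·88 ≤ 0 and hence z ≤ (1/2)[21 + √(441 + 4·164472)] = (1/2)[21 + √658329] ≈ (1/2)(21 + 811.3748) = 416.1874.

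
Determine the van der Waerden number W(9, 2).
W(9, 2) = 9 + 1 = 10

A 2-term AP is any pair of integers, so a monochromatic 2-AP exists iff some colour is used at least twice. With 9 colours, the colouring i ↦ i on {1, ..., 9} uses each colour once, avoiding any monochromatic pair, so W(9, 2) > 9. For {1, ..., 10}, pigeonhole forces two integers of the same colour, which form a monochromatic 2-AP. Hence W(9, 2) = 10.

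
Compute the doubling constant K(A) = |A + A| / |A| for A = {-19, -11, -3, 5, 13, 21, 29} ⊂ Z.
K = |A + A| / |A| = 13/7

Enumerate A + A = {a + b : a, b ∈ A}. With |A| = 7, there are |A|^2 = 49 ordered sum pairs; collecting distinct values, A + A = {-38, -30, -22, -14, -6, 2, 10, 18, 26, 34, 42, 50, 58}, so |A + A| = 13. Thus K = 13/7. Here |A + A| = 2|A| − 1 = 13, the minimum possible — so K = 13/7 is minimal, which holds iff A is an arithmetic progression.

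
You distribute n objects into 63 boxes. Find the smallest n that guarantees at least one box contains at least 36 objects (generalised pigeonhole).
n = (36 − 1)·63 + 1 = 2206

By the generalised pigeonhole principle, to guarantee some box contains ≥ r objects we need more than (r − 1) · k objects total. Threshold: n = (r − 1) · k + 1. With r = 36 and k = 63: n = 35 · 63 + 1 = 2205 + 1 = 2206. For n = 2205 = 35 · 63, we can put exactly 35 objects in every box, avoiding 36 in any single one — so 2206 is tight.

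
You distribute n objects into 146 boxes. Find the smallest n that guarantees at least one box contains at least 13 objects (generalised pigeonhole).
n = (13 − 1)·146 + 1 = 1753

By the generalised pigeonhole principle, to guarantee some box contains ≥ r objects we need more than (r − 1) · k objects total. Threshold: n = (r − 1) · k + 1. With r = 13 and k = 146: n = 12 · 146 + 1 = 1752 + 1 = 1753. For n = 1752 = 12 · 146, we can put exactly 12 objects in every box, avoiding 13 in any single one — so 1753 is tight.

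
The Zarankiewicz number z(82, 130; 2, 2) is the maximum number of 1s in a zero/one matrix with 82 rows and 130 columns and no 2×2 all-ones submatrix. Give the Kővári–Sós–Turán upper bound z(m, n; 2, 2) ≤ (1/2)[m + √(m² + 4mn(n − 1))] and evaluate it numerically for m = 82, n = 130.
z(82, 130; 2, 2) ≤ (1/2)[82 + √(82² + 4·82·130·129)] = (1/2)[82 + √5507284] = 1214.3802

Kővári–Sós–Turán: let r_1, ..., r_82 be the row sums and z = Σ r_i the total number of 1s. Each pair of columns can share at most one row with both entries 1 (else a 2×2 all-ones block appears), so Σ_i C(r_i, 2) ≤ C(130, 2) = 8385. By convexity Σ_i C(r_i, 2) ≥ 82·C(z/82, 2) = z(z − 82)/(2·82), giving z² − 82z − 82·130·129 ≤ 0 and hence z ≤ (1/2)[82 + √(6724 + 4·1375140)] = (1/2)[82 + √5507284] ≈ (1/2)(82 + 2346.7603) = 1214.3802.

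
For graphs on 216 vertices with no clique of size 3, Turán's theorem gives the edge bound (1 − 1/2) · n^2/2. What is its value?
Turán density bound = (1/2) · 216^2/2 = 11664

Turán's theorem: ex(n, K_{r+1}) is achieved by the complete r-partite Turán graph T(n, r) with parts as balanced as possible, and is at most (1 − 1/r) · n^2/2. For r = 2, n = 216: the density bound is (1/2) · 46656/2 = 11664. Since 2 ∣ 216, the Turán graph T(216, 2) has parts of equal size 108, and its edge count e(T(216, 2)) = 11664 attains the density bound exactly.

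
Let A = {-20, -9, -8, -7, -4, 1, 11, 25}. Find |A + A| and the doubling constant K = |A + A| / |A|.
K = |A + A| / |A| = 33/8

Enumerate A + A = {a + b : a, b ∈ A}. With |A| = 8, there are |A|^2 = 64 ordered sum pairs; collecting distinct values, A + A = {-40, -29, -28, -27, -24, -19, -18, -17, -16, -15, -14, -13, -12, -11, -9, -8, -7, -6, -3, 2, 3, 4, 5, 7, 12, 16, 17, 18, 21, 22, 26, 36, 50}, so |A + A| = 33. Thus K = 33/8. For comparison, the minimum possible |A + A| over all 8-element sets is 2·8 − 1 = 15 (so min K = 15/8), attained only by arithmetic progressions.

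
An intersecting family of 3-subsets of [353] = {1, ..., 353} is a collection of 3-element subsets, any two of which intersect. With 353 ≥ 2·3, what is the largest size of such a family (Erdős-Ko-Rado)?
max |F| = C(352, 2) = 61776

The Erdős-Ko-Rado theorem states: for n ≥ 2k, an intersecting family of k-subsets of an n-element set has size at most C(n − 1, k − 1), with equality for 'star' families {A ⊆ [n] : |A| = k, i ∈ A} (fix an element i). For n = 353, k = 3: C(352, 2) = 61776.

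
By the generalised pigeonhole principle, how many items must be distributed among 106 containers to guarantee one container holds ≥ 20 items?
n = (20 − 1)·106 + 1 = 2015

By the generalised pigeonhole principle, to guarantee some box contains ≥ r objects we need more than (r − 1) · k objects total. Threshold: n = (r − 1) · k + 1. With r = 20 and k = 106: n = 19 · 106 + 1 = 2014 + 1 = 2015. For n = 2014 = 19 · 106, we can put exactly 19 objects in every box, avoiding 20 in any single one — so 2015 is tight.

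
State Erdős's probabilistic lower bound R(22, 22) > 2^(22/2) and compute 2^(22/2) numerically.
2^(22/2) = 2048; so R(22, 22) > 2048

Colour each edge of K_n uniformly at random with red/blue. The expected number of monochromatic K_22 is C(n, 22) · 2 · 2^(−C(22,2)). If C(n, 22) · 2^(1 − C(22,2)) < 1, then with positive probability no monochromatic K_22 exists, so R(22, 22) > n. The standard estimate C(n, 22) ≤ n^22/22! shows this inequality holds whenever n ≤ 2^(22/2) (since 22! · 2^(C(22,2) − 1) > 2^(22^2/2) ≥ n^22). Hence R(22, 22) > 2^(22/2) = 2048.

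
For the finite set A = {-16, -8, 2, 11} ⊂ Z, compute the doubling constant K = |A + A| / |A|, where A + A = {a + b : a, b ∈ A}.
K = |A + A| / |A| = 10/4 = 5/2

Enumerate A + A = {a + b : a, b ∈ A}. With |A| = 4, there are |A|^2 = 16 ordered sum pairs; collecting distinct values, A + A = {-32, -24, -16, -14, -6, -5, 3, 4, 13, 22}, so |A + A| = 10. Thus K = 10/4 = 5/2. For comparison, the minimum possible |A + A| over all 4-element sets is 2·4 − 1 = 7 (so min K = 7/4), attained only by arithmetic progressions.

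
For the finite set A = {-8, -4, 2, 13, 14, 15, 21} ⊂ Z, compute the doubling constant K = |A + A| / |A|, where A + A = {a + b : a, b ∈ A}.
K = |A + A| / |A| = 26/7

Enumerate A + A = {a + b : a, b ∈ A}. With |A| = 7, there are |A|^2 = 49 ordered sum pairs; collecting distinct values, A + A = {-16, -12, -8, -6, -2, 4, 5, 6, 7, 9, 10, 11, 13, 15, 16, 17, 23, 26, 27, 28, 29, 30, 34, 35, 36, 42}, so |A + A| = 26. Thus K = 26/7. For comparison, the minimum possible |A + A| over all 7-element sets is 2·7 − 1 = 13 (so min K = 13/7), attained only by arithmetic progressions.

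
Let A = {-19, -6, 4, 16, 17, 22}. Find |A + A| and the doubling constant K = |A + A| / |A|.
K = |A + A| / |A| = 20/6 = 10/3

Enumerate A + A = {a + b : a, b ∈ A}. With |A| = 6, there are |A|^2 = 36 ordered sum pairs; collecting distinct values, A + A = {-38, -25, -15, -12, -3, -2, 3, 8, 10, 11, 16, 20, 21, 26, 32, 33, 34, 38, 39, 44}, so |A + A| = 20. Thus K = 20/6 = 10/3. For comparison, the minimum possible |A + A| over all 6-element sets is 2·6 − 1 = 11 (so min K = 11/6), attained only by arithmetic progressions.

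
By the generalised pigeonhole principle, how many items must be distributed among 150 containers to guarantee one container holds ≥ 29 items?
n = (29 − 1)·150 + 1 = 4201

By the generalised pigeonhole principle, to guarantee some box contains ≥ r objects we need more than (r − 1) · k objects total. Threshold: n = (r − 1) · k + 1. With r = 29 and k = 150: n = 28 · 150 + 1 = 4200 + 1 = 4201. For n = 4200 = 28 · 150, we can put exactly 28 objects in every box, avoiding 29 in any single one — so 4201 is tight.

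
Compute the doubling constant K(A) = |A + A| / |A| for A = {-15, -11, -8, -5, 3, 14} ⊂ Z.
K = |A + A| / |A| = 19/6

Enumerate A + A = {a + b : a, b ∈ A}. With |A| = 6, there are |A|^2 = 36 ordered sum pairs; collecting distinct values, A + A = {-30, -26, -23, -22, -20, -19, -16, -13, -12, -10, -8, -5, -2, -1, 3, 6, 9, 17, 28}, so |A + A| = 19. Thus K = 19/6. For comparison, the minimum possible |A + A| over all 6-element sets is 2·6 − 1 = 11 (so min K = 11/6), attained only by arithmetic progressions.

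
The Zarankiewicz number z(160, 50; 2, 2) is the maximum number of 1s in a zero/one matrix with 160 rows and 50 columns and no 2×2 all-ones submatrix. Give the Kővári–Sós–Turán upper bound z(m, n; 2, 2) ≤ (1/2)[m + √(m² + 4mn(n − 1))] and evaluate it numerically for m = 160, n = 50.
z(160, 50; 2, 2) ≤ (1/2)[160 + √(160² + 4·160·50·49)] = (1/2)[160 + √1593600] = 711.1894

Kővári–Sós–Turán: let r_1, ..., r_160 be the row sums and z = Σ r_i the total number of 1s. Each pair of columns can share at most one row with both entries 1 (else a 2×2 all-ones block appears), so Σ_i C(r_i, 2) ≤ C(50, 2) = 1225. By convexity Σ_i C(r_i, 2) ≥ 160·C(z/160, 2) = z(z − 160)/(2·160), giving z² − 160z − 160·50·49 ≤ 0 and hence z ≤ (1/2)[160 + √(25600 + 4·392000)] = (1/2)[160 + √1593600] ≈ (1/2)(160 + 1262.3787) = 711.1894.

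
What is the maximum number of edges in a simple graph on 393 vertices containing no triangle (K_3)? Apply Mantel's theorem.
ex(393, K_3) = ⌊393^2/4⌋ = 38612

Mantel (1907): a triangle-free graph on n vertices has at most ⌊n^2/4⌋ edges, with equality for the complete bipartite graph K_{⌊n/2⌋, ⌈n/2⌉}. For n = 393: ⌊393^2/4⌋ = ⌊154449/4⌋ = 38612. The extremal graph is K_{196, 197}, which has 196·197 = 38612 edges.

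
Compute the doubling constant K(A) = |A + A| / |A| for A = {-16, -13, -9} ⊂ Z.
K = |A + A| / |A| = 6/3 = 2

Enumerate A + A = {a + b : a, b ∈ A}. With |A| = 3, there are |A|^2 = 9 ordered sum pairs; collecting distinct values, A + A = {-32, -29, -26, -25, -22, -18}, so |A + A| = 6. Thus K = 6/3 = 2. For comparison, the minimum possible |A + A| over all 3-element sets is 2·3 − 1 = 5 (so min K = 5/3), attained only by arithmetic progressions.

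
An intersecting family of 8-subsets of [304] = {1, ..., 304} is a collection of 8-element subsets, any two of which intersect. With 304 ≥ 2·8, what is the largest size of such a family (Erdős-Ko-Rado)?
max |F| = C(303, 7) = 43386107405355

Erdős-Ko-Rado (1961): when n ≥ 2k, max |F| = C(n−1, k−1). The bound is attained by the star {A : i ∈ A} for any fixed i ∈ [n]. Here C(304−1, 8−1) = C(303, 7) = 43386107405355.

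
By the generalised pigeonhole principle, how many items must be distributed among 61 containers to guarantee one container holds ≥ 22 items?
n = (22 − 1)·61 + 1 = 1282

By the generalised pigeonhole principle, to guarantee some box contains ≥ r objects we need more than (r − 1) · k objects total. Threshold: n = (r − 1) · k + 1. With r = 22 and k = 61: n = 21 · 61 + 1 = 1281 + 1 = 1282. For n = 1281 = 21 · 61, we can put exactly 21 objects in every box, avoiding 22 in any single one — so 1282 is tight.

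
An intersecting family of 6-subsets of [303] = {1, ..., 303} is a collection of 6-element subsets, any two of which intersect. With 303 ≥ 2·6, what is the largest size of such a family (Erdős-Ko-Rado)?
max |F| = C(302, 5) = 20248875010

Erdős-Ko-Rado (1961): when n ≥ 2k, max |F| = C(n−1, k−1). The bound is attained by the star {A : i ∈ A} for any fixed i ∈ [n]. Here C(303−1, 6−1) = C(302, 5) = 20248875010.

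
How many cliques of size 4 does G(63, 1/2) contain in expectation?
E[# K_4] = C(63, 4) · (1/2)^C(4, 2) = 595665 / 2^6 = 9307.265625

For each 4-subset S of vertices (there are C(63, 4) = 595665 such S), let X_S = 1 if S induces a K_4 (all C(4, 2) = 6 edges present). Then P(X_S = 1) = (1/2)^6 = 1/64. By linearity of expectation, E[# K_4] = C(63, 4) · (1/2)^6 = 595665 / 64 = 9307.265625.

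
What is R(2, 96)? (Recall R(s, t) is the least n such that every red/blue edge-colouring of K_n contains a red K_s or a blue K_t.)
R(2, 96) = 96

R(2, k) = k for all k ≥ 2: in a 2-colouring of K_k, either some edge is red (a red K_2) or all edges are blue (a blue K_k). And K_{95} coloured all-blue has no blue K_96, so R(2, 96) > 95. Hence R(2, 96) = 96.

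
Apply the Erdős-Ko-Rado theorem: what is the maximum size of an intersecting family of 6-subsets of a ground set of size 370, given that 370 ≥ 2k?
max |F| = C(369, 5) = 55479552948

Erdős-Ko-Rado (1961): when n ≥ 2k, max |F| = C(n−1, k−1). The bound is attained by the star {A : i ∈ A} for any fixed i ∈ [n]. Here C(370−1, 6−1) = C(369, 5) = 55479552948.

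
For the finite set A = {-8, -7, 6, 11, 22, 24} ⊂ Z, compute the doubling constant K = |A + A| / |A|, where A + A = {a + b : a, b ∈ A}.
K = |A + A| / |A| = 20/6 = 10/3

Enumerate A + A = {a + b : a, b ∈ A}. With |A| = 6, there are |A|^2 = 36 ordered sum pairs; collecting distinct values, A + A = {-16, -15, -14, -2, -1, 3, 4, 12, 14, 15, 16, 17, 22, 28, 30, 33, 35, 44, 46, 48}, so |A + A| = 20. Thus K = 20/6 = 10/3. For comparison, the minimum possible |A + A| over all 6-element sets is 2·6 − 1 = 11 (so min K = 11/6), attained only by arithmetic progressions.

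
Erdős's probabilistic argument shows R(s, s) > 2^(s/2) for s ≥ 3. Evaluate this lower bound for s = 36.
2^(36/2) = 262144; so R(36, 36) > 262144

Colour each edge of K_n uniformly at random with red/blue. The expected number of monochromatic K_36 is C(n, 36) · 2 · 2^(−C(36,2)). If C(n, 36) · 2^(1 − C(36,2)) < 1, then with positive probability no monochromatic K_36 exists, so R(36, 36) > n. The standard estimate C(n, 36) ≤ n^36/36! shows this inequality holds whenever n ≤ 2^(36/2) (since 36! · 2^(C(36,2) − 1) > 2^(36^2/2) ≥ n^36). Hence R(36, 36) > 2^(36/2) = 262144.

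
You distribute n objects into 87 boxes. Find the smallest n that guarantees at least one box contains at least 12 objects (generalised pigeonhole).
n = (12 − 1)·87 + 1 = 958

By the generalised pigeonhole principle, to guarantee some box contains ≥ r objects we need more than (r − 1) · k objects total. Threshold: n = (r − 1) · k + 1. With r = 12 and k = 87: n = 11 · 87 + 1 = 957 + 1 = 958. For n = 957 = 11 · 87, we can put exactly 11 objects in every box, avoiding 12 in any single one — so 958 is tight.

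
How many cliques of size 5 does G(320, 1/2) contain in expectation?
E[# K_5] = C(320, 5) · (1/2)^C(5, 2) = 27097728064 / 2^10 = 423402001/16 = 26462625.0625

For each 5-subset S of vertices (there are C(320, 5) = 27097728064 such S), let X_S = 1 if S induces a K_5 (all C(5, 2) = 10 edges present). Then P(X_S = 1) = (1/2)^10 = 1/1024. By linearity of expectation, E[# K_5] = C(320, 5) · (1/2)^10 = 27097728064 / 1024 = 423402001/16 = 26462625.0625.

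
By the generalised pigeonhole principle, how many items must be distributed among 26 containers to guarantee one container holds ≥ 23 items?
n = (23 − 1)·26 + 1 = 573

By the generalised pigeonhole principle, to guarantee some box contains ≥ r objects we need more than (r − 1) · k objects total. Threshold: n = (r − 1) · k + 1. With r = 23 and k = 26: n = 22 · 26 + 1 = 572 + 1 = 573. For n = 572 = 22 · 26, we can put exactly 22 objects in every box, avoiding 23 in any single one — so 573 is tight.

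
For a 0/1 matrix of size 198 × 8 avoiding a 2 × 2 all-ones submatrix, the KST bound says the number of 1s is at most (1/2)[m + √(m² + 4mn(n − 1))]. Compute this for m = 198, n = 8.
z(198, 8; 2, 2) ≤ (1/2)[198 + √(198² + 4·198·8·7)] = (1/2)[198 + √83556] = 243.5303

Kővári–Sós–Turán: let r_1, ..., r_198 be the row sums and z = Σ r_i the total number of 1s. Each pair of columns can share at most one row with both entries 1 (else a 2×2 all-ones block appears), so Σ_i C(r_i, 2) ≤ C(8, 2) = 28. By convexity Σ_i C(r_i, 2) ≥ 198·C(z/198, 2) = z(z − 198)/(2·198), giving z² − 198z − 198·8·7 ≤ 0 and hence z ≤ (1/2)[198 + √(39204 + 4·11088)] = (1/2)[198 + √83556] ≈ (1/2)(198 + 289.0605) = 243.5303.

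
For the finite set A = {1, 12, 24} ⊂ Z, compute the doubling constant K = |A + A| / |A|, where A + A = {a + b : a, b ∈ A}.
K = |A + A| / |A| = 6/3 = 2

Enumerate A + A = {a + b : a, b ∈ A}. With |A| = 3, there are |A|^2 = 9 ordered sum pairs; collecting distinct values, A + A = {2, 13, 24, 25, 36, 48}, so |A + A| = 6. Thus K = 6/3 = 2. For comparison, the minimum possible |A + A| over all 3-element sets is 2·3 − 1 = 5 (so min K = 5/3), attained only by arithmetic progressions.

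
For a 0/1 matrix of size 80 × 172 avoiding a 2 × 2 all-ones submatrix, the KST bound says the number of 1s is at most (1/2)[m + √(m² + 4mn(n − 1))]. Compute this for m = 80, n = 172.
z(80, 172; 2, 2) ≤ (1/2)[80 + √(80² + 4·80·172·171)] = (1/2)[80 + √9418240] = 1574.4576

Kővári–Sós–Turán: let r_1, ..., r_80 be the row sums and z = Σ r_i the total number of 1s. Each pair of columns can share at most one row with both entries 1 (else a 2×2 all-ones block appears), so Σ_i C(r_i, 2) ≤ C(172, 2) = 14706. By convexity Σ_i C(r_i, 2) ≥ 80·C(z/80, 2) = z(z − 80)/(2·80), giving z² − 80z − 80·172·171 ≤ 0 and hence z ≤ (1/2)[80 + √(6400 + 4·2352960)] = (1/2)[80 + √9418240] ≈ (1/2)(80 + 3068.9151) = 1574.4576.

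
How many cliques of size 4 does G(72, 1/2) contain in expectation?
E[# K_4] = C(72, 4) · (1/2)^C(4, 2) = 1028790 / 2^6 = 514395/32 = 16074.84375

For each 4-subset S of vertices (there are C(72, 4) = 1028790 such S), let X_S = 1 if S induces a K_4 (all C(4, 2) = 6 edges present). Then P(X_S = 1) = (1/2)^6 = 1/64. By linearity of expectation, E[# K_4] = C(72, 4) · (1/2)^6 = 1028790 / 64 = 514395/32 = 16074.84375.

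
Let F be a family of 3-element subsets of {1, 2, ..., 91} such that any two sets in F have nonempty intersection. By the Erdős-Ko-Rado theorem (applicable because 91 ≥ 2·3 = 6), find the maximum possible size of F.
max |F| = C(90, 2) = 4005

Erdős-Ko-Rado (1961): when n ≥ 2k, max |F| = C(n−1, k−1). The bound is attained by the star {A : i ∈ A} for any fixed i ∈ [n]. Here C(91−1, 3−1) = C(90, 2) = 4005.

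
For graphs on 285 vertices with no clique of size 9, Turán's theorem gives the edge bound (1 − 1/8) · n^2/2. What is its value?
Turán density bound = (7/8) · 285^2/2 = 568575/16 ≈ 35535.9375

Turán's theorem: ex(n, K_{r+1}) is achieved by the complete r-partite Turán graph T(n, r) with parts as balanced as possible, and is at most (1 − 1/r) · n^2/2. For r = 8, n = 285: the density bound is (7/8) · 81225/2 = 568575/16 ≈ 35535.9375. The integer-valued extremum is e(T(285, 8)) = 35535, which is strictly less than the density bound 568575/16 since 8 ∤ 285 (the parts of T(285, 8) cannot all be equal).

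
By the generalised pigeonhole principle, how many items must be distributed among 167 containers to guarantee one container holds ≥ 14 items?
n = (14 − 1)·167 + 1 = 2172

By the generalised pigeonhole principle, to guarantee some box contains ≥ r objects we need more than (r − 1) · k objects total. Threshold: n = (r − 1) · k + 1. With r = 14 and k = 167: n = 13 · 167 + 1 = 2171 + 1 = 2172. For n = 2171 = 13 · 167, we can put exactly 13 objects in every box, avoiding 14 in any single one — so 2172 is tight.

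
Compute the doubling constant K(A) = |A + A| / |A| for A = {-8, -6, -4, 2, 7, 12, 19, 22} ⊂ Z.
K = |A + A| / |A| = 31/8

Enumerate A + A = {a + b : a, b ∈ A}. With |A| = 8, there are |A|^2 = 64 ordered sum pairs; collecting distinct values, A + A = {-16, -14, -12, -10, -8, -6, -4, -2, -1, 1, 3, 4, 6, 8, 9, 11, 13, 14, 15, 16, 18, 19, 21, 24, 26, 29, 31, 34, 38, 41, 44}, so |A + A| = 31. Thus K = 31/8. For comparison, the minimum possible |A + A| over all 8-element sets is 2·8 − 1 = 15 (so min K = 15/8), attained only by arithmetic progressions.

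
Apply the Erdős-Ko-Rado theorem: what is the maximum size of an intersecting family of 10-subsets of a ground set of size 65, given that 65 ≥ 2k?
max |F| = C(64, 9) = 27540584512

Erdős-Ko-Rado (1961): when n ≥ 2k, max |F| = C(n−1, k−1). The bound is attained by the star {A : i ∈ A} for any fixed i ∈ [n]. Here C(65−1, 10−1) = C(64, 9) = 27540584512.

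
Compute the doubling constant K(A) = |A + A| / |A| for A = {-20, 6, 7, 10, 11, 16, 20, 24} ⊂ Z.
K = |A + A| / |A| = 29/8

Enumerate A + A = {a + b : a, b ∈ A}. With |A| = 8, there are |A|^2 = 64 ordered sum pairs; collecting distinct values, A + A = {-40, -14, -13, -10, -9, -4, 0, 4, 12, 13, 14, 16, 17, 18, 20, 21, 22, 23, 26, 27, 30, 31, 32, 34, 35, 36, 40, 44, 48}, so |A + A| = 29. Thus K = 29/8. For comparison, the minimum possible |A + A| over all 8-element sets is 2·8 − 1 = 15 (so min K = 15/8), attained only by arithmetic progressions.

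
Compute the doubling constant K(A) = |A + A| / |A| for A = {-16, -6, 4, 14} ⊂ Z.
K = |A + A| / |A| = 7/4

Enumerate A + A = {a + b : a, b ∈ A}. With |A| = 4, there are |A|^2 = 16 ordered sum pairs; collecting distinct values, A + A = {-32, -22, -12, -2, 8, 18, 28}, so |A + A| = 7. Thus K = 7/4. Here |A + A| = 2|A| − 1 = 7, the minimum possible — so K = 7/4 is minimal, which holds iff A is an arithmetic progression.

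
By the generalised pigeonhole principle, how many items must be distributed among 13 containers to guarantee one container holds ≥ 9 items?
n = (9 − 1)·13 + 1 = 105

By the generalised pigeonhole principle, to guarantee some box contains ≥ r objects we need more than (r − 1) · k objects total. Threshold: n = (r − 1) · k + 1. With r = 9 and k = 13: n = 8 · 13 + 1 = 104 + 1 = 105. For n = 104 = 8 · 13, we can put exactly 8 objects in every box, avoiding 9 in any single one — so 105 is tight.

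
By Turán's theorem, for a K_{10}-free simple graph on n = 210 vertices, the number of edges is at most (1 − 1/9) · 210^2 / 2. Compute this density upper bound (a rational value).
Turán density bound = (8/9) · 210^2/2 = 19600

Turán's theorem: ex(n, K_{r+1}) is achieved by the complete r-partite Turán graph T(n, r) with parts as balanced as possible, and is at most (1 − 1/r) · n^2/2. For r = 9, n = 210: the density bound is (8/9) · 44100/2 = 19600. The integer-valued extremum is e(T(210, 9)) = 19599, which is strictly less than the density bound 19600 since 9 ∤ 210 (the parts of T(210, 9) cannot all be equal).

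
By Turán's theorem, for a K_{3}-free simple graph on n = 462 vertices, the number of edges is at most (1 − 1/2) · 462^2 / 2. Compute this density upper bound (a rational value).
Turán density bound = (1/2) · 462^2/2 = 53361

Turán's theorem: ex(n, K_{r+1}) is achieved by the complete r-partite Turán graph T(n, r) with parts as balanced as possible, and is at most (1 − 1/r) · n^2/2. For r = 2, n = 462: the density bound is (1/2) · 213444/2 = 53361. Since 2 ∣ 462, the Turán graph T(462, 2) has parts of equal size 231, and its edge count e(T(462, 2)) = 53361 attains the density bound exactly.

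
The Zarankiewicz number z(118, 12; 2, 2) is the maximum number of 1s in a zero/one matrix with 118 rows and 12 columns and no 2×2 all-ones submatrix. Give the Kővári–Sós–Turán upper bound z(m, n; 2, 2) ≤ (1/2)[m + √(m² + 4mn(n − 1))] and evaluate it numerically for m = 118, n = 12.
z(118, 12; 2, 2) ≤ (1/2)[118 + √(118² + 4·118·12·11)] = (1/2)[118 + √76228] = 197.0471

Kővári–Sós–Turán: let r_1, ..., r_118 be the row sums and z = Σ r_i the total number of 1s. Each pair of columns can share at most one row with both entries 1 (else a 2×2 all-ones block appears), so Σ_i C(r_i, 2) ≤ C(12, 2) = 66. By convexity Σ_i C(r_i, 2) ≥ 118·C(z/118, 2) = z(z − 118)/(2·118), giving z² − 118z − 118·12·11 ≤ 0 and hence z ≤ (1/2)[118 + √(13924 + 4·15576)] = (1/2)[118 + √76228] ≈ (1/2)(118 + 276.0942) = 197.0471.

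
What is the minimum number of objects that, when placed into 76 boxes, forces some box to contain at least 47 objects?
n = (47 − 1)·76 + 1 = 3497

By the generalised pigeonhole principle, to guarantee some box contains ≥ r objects we need more than (r − 1) · k objects total. Threshold: n = (r − 1) · k + 1. With r = 47 and k = 76: n = 46 · 76 + 1 = 3496 + 1 = 3497. For n = 3496 = 46 · 76, we can put exactly 46 objects in every box, avoiding 47 in any single one — so 3497 is tight.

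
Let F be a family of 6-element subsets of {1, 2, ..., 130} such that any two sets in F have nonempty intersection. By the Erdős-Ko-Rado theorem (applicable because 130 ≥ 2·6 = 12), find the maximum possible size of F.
max |F| = C(129, 5) = 275234400

The Erdős-Ko-Rado theorem states: for n ≥ 2k, an intersecting family of k-subsets of an n-element set has size at most C(n − 1, k − 1), with equality for 'star' families {A ⊆ [n] : |A| = k, i ∈ A} (fix an element i). For n = 130, k = 6: C(129, 5) = 275234400.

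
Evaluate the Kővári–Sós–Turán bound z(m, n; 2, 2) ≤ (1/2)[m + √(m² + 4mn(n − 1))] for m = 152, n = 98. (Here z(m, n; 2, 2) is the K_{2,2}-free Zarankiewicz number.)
z(152, 98; 2, 2) ≤ (1/2)[152 + √(152² + 4·152·98·97)] = (1/2)[152 + √5802752] = 1280.4451

Kővári–Sós–Turán: let r_1, ..., r_152 be the row sums and z = Σ r_i the total number of 1s. Each pair of columns can share at most one row with both entries 1 (else a 2×2 all-ones block appears), so Σ_i C(r_i, 2) ≤ C(98, 2) = 4753. By convexity Σ_i C(r_i, 2) ≥ 152·C(z/152, 2) = z(z − 152)/(2·152), giving z² − 152z − 152·98·97 ≤ 0 and hence z ≤ (1/2)[152 + √(23104 + 4·1444912)] = (1/2)[152 + √5802752] ≈ (1/2)(152 + 2408.8902) = 1280.4451.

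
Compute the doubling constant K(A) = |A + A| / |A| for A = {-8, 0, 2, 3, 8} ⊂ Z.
K = |A + A| / |A| = 14/5

Enumerate A + A = {a + b : a, b ∈ A}. With |A| = 5, there are |A|^2 = 25 ordered sum pairs; collecting distinct values, A + A = {-16, -8, -6, -5, 0, 2, 3, 4, 5, 6, 8, 10, 11, 16}, so |A + A| = 14. Thus K = 14/5. For comparison, the minimum possible |A + A| over all 5-element sets is 2·5 − 1 = 9 (so min K = 9/5), attained only by arithmetic progressions.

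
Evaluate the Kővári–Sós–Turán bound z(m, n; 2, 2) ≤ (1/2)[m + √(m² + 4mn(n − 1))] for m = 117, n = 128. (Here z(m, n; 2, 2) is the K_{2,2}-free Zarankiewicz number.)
z(117, 128; 2, 2) ≤ (1/2)[117 + √(117² + 4·117·128·127)] = (1/2)[117 + √7621497] = 1438.8529

Kővári–Sós–Turán: let r_1, ..., r_117 be the row sums and z = Σ r_i the total number of 1s. Each pair of columns can share at most one row with both entries 1 (else a 2×2 all-ones block appears), so Σ_i C(r_i, 2) ≤ C(128, 2) = 8128. By convexity Σ_i C(r_i, 2) ≥ 117·C(z/117, 2) = z(z − 117)/(2·117), giving z² − 117z − 117·128·127 ≤ 0 and hence z ≤ (1/2)[117 + √(13689 + 4·1901952)] = (1/2)[117 + √7621497] ≈ (1/2)(117 + 2760.7059) = 1438.8529.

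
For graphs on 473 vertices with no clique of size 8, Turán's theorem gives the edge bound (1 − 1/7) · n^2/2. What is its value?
Turán density bound = (6/7) · 473^2/2 = 671187/7 ≈ 95883.8571

Turán's theorem: ex(n, K_{r+1}) is achieved by the complete r-partite Turán graph T(n, r) with parts as balanced as possible, and is at most (1 − 1/r) · n^2/2. For r = 7, n = 473: the density bound is (6/7) · 223729/2 = 671187/7 ≈ 95883.8571. The integer-valued extremum is e(T(473, 7)) = 95883, which is strictly less than the density bound 671187/7 since 7 ∤ 473 (the parts of T(473, 7) cannot all be equal).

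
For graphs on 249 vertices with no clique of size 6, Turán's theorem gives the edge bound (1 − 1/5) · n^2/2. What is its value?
Turán density bound = (4/5) · 249^2/2 = 124002/5 ≈ 24800.4

Turán's theorem: ex(n, K_{r+1}) is achieved by the complete r-partite Turán graph T(n, r) with parts as balanced as possible, and is at most (1 − 1/r) · n^2/2. For r = 5, n = 249: the density bound is (4/5) · 62001/2 = 124002/5 ≈ 24800.4. The integer-valued extremum is e(T(249, 5)) = 24800, which is strictly less than the density bound 124002/5 since 5 ∤ 249 (the parts of T(249, 5) cannot all be equal).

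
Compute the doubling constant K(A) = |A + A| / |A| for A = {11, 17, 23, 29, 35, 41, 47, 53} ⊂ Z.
K = |A + A| / |A| = 15/8

Enumerate A + A = {a + b : a, b ∈ A}. With |A| = 8, there are |A|^2 = 64 ordered sum pairs; collecting distinct values, A + A = {22, 28, 34, 40, 46, 52, 58, 64, 70, 76, 82, 88, 94, 100, 106}, so |A + A| = 15. Thus K = 15/8. Here |A + A| = 2|A| − 1 = 15, the minimum possible — so K = 15/8 is minimal, which holds iff A is an arithmetic progression.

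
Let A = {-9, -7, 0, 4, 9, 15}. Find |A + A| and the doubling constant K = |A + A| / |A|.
K = |A + A| / |A| = 19/6

Enumerate A + A = {a + b : a, b ∈ A}. With |A| = 6, there are |A|^2 = 36 ordered sum pairs; collecting distinct values, A + A = {-18, -16, -14, -9, -7, -5, -3, 0, 2, 4, 6, 8, 9, 13, 15, 18, 19, 24, 30}, so |A + A| = 19. Thus K = 19/6. For comparison, the minimum possible |A + A| over all 6-element sets is 2·6 − 1 = 11 (so min K = 11/6), attained only by arithmetic progressions.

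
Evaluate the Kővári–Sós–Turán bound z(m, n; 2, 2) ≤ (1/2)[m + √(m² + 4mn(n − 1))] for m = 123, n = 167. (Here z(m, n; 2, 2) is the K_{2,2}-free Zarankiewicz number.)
z(123, 167; 2, 2) ≤ (1/2)[123 + √(123² + 4·123·167·166)] = (1/2)[123 + √13654353] = 1909.0898

Kővári–Sós–Turán: let r_1, ..., r_123 be the row sums and z = Σ r_i the total number of 1s. Each pair of columns can share at most one row with both entries 1 (else a 2×2 all-ones block appears), so Σ_i C(r_i, 2) ≤ C(167, 2) = 13861. By convexity Σ_i C(r_i, 2) ≥ 123·C(z/123, 2) = z(z − 123)/(2·123), giving z² − 123z − 123·167·166 ≤ 0 and hence z ≤ (1/2)[123 + √(15129 + 4·3409806)] = (1/2)[123 + √13654353] ≈ (1/2)(123 + 3695.1797) = 1909.0898.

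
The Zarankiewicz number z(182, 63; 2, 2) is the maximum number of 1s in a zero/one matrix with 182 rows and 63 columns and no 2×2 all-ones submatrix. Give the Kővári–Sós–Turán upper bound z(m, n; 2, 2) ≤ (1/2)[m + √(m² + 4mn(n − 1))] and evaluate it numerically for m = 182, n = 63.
z(182, 63; 2, 2) ≤ (1/2)[182 + √(182² + 4·182·63·62)] = (1/2)[182 + √2876692] = 939.0407

Kővári–Sós–Turán: let r_1, ..., r_182 be the row sums and z = Σ r_i the total number of 1s. Each pair of columns can share at most one row with both entries 1 (else a 2×2 all-ones block appears), so Σ_i C(r_i, 2) ≤ C(63, 2) = 1953. By convexity Σ_i C(r_i, 2) ≥ 182·C(z/182, 2) = z(z − 182)/(2·182), giving z² − 182z − 182·63·62 ≤ 0 and hence z ≤ (1/2)[182 + √(33124 + 4·710892)] = (1/2)[182 + √2876692] ≈ (1/2)(182 + 1696.0814) = 939.0407.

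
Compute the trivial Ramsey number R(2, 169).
R(2, 169) = 169

R(2, k) = k for all k ≥ 2: in a 2-colouring of K_k, either some edge is red (a red K_2) or all edges are blue (a blue K_k). And K_{168} coloured all-blue has no blue K_169, so R(2, 169) > 168. Hence R(2, 169) = 169.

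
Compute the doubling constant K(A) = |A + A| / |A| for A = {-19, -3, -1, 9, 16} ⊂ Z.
K = |A + A| / |A| = 15/5 = 3

Enumerate A + A = {a + b : a, b ∈ A}. With |A| = 5, there are |A|^2 = 25 ordered sum pairs; collecting distinct values, A + A = {-38, -22, -20, -10, -6, -4, -3, -2, 6, 8, 13, 15, 18, 25, 32}, so |A + A| = 15. Thus K = 15/5 = 3. For comparison, the minimum possible |A + A| over all 5-element sets is 2·5 − 1 = 9 (so min K = 9/5), attained only by arithmetic progressions.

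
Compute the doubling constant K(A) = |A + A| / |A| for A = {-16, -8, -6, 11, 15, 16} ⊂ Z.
K = |A + A| / |A| = 21/6 = 7/2

Enumerate A + A = {a + b : a, b ∈ A}. With |A| = 6, there are |A|^2 = 36 ordered sum pairs; collecting distinct values, A + A = {-32, -24, -22, -16, -14, -12, -5, -1, 0, 3, 5, 7, 8, 9, 10, 22, 26, 27, 30, 31, 32}, so |A + A| = 21. Thus K = 21/6 = 7/2. For comparison, the minimum possible |A + A| over all 6-element sets is 2·6 − 1 = 11 (so min K = 11/6), attained only by arithmetic progressions.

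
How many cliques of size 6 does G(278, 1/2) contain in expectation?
E[# K_6] = C(278, 6) · (1/2)^C(6, 2) = 607221379765 / 2^15 ≈ 18530925.896149

For each 6-subset S of vertices (there are C(278, 6) = 607221379765 such S), let X_S = 1 if S induces a K_6 (all C(6, 2) = 15 edges present). Then P(X_S = 1) = (1/2)^15 = 1/32768. By linearity of expectation, E[# K_6] = C(278, 6) · (1/2)^15 = 607221379765 / 32768 ≈ 18530925.896149.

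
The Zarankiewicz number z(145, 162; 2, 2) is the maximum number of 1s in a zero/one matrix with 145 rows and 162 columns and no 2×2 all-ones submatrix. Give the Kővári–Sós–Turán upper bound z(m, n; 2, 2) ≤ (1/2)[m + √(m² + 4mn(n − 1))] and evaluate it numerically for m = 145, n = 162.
z(145, 162; 2, 2) ≤ (1/2)[145 + √(145² + 4·145·162·161)] = (1/2)[145 + √15148585] = 2018.5592

Kővári–Sós–Turán: let r_1, ..., r_145 be the row sums and z = Σ r_i the total number of 1s. Each pair of columns can share at most one row with both entries 1 (else a 2×2 all-ones block appears), so Σ_i C(r_i, 2) ≤ C(162, 2) = 13041. By convexity Σ_i C(r_i, 2) ≥ 145·C(z/145, 2) = z(z − 145)/(2·145), giving z² − 145z − 145·162·161 ≤ 0 and hence z ≤ (1/2)[145 + √(21025 + 4·3781890)] = (1/2)[145 + √15148585] ≈ (1/2)(145 + 3892.1183) = 2018.5592.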